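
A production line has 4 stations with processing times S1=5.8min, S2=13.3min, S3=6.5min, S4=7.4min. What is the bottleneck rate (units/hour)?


Bottleneck = longest station time
Station times: [5.8, 13.3, 6.5, 7.4]
Max = 13.3 min
Rate = 60 / 13.3
= 4.51 units/hour (bottleneck: 13.3min)


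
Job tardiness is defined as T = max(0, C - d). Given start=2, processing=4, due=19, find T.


Completion = start + processing = 2 + 4 = 6
Tardiness = max(0, C - d) = max(0, 6 - 19)
= max(0, -13)
= 0


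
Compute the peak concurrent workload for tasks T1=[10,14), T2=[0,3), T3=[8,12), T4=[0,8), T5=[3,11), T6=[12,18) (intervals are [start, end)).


Check each time point for overlaps:
  t=10: 3 tasks active (T1, T3, T5)
Max concurrent = 3


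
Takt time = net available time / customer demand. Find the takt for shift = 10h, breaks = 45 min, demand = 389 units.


Available = 10×60 - 45 = 555 min
Takt time = 555 / 389
= 1.43 min/unit


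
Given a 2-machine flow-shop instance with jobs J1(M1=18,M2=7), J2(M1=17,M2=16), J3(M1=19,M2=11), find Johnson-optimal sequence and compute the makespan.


Johnson's rule:
Group 1 (M1≤M2, sort by M1): []
Group 2 (M1>M2, sort desc M2): ['J2', 'J3', 'J1']
Sequence: J2 → J3 → J1
Makespan calculation:
  J2: M1 done=17, M2 done=33
  J3: M1 done=36, M2 done=47
  J1: M1 done=54, M2 done=61
= Sequence: J2 → J3 → J1, Makespan: 61


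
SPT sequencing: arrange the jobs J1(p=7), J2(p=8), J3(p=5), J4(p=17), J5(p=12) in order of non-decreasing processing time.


SPT: sort by shortest processing time
  J3: p=5
  J1: p=7
  J2: p=8
  J5: p=12
  J4: p=17
Order: J3 → J1 → J2 → J5 → J4


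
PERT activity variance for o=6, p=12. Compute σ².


σ² = ((p - o) / 6)² = (p - o)² / 36
= (12 - 6)² / 36
= 6² / 36
= 36 / 36
= 1.0000


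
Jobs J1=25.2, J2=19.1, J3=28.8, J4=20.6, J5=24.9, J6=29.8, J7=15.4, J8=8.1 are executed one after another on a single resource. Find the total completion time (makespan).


Sequential makespan: sum all processing times
= 25.2 + 19.1 + 28.8 + 20.6 + 24.9 + 29.8 + 15.4 + 8.1
= 171.9 time units


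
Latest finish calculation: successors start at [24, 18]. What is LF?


LF = min of all successor start times
Successors start at: [24, 18]
LF = min(24, 18)
= 18


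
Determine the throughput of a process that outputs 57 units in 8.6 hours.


Throughput = units / time
= 57 / 8.6
= 6.6 units/hour


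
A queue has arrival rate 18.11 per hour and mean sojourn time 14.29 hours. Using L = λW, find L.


Little's law: L = λ × W
= 18.11 × 14.29
= 258.79


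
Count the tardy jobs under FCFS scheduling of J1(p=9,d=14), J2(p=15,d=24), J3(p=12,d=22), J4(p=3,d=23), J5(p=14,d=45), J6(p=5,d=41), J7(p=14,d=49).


Completion vs due date:
  J1: C=9, d=14 → on time
  J2: C=24, d=24 → on time
  J3: C=36, d=22 → TARDY
  J4: C=39, d=23 → TARDY
  J5: C=53, d=45 → TARDY
  J6: C=58, d=41 → TARDY
  J7: C=72, d=49 → TARDY
Tardy jobs: J3, J4, J5, J6, J7
Count = 5


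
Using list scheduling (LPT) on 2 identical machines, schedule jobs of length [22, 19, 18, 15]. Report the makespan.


Jobs (LPT sorted): [22, 19, 18, 15]
Machines: 2
  J=22 → Machine 1 (load: 0+22=22)
  J=19 → Machine 2 (load: 0+19=19)
  J=18 → Machine 2 (load: 19+18=37)
  J=15 → Machine 1 (load: 22+15=37)
Machine loads: [37, 37]
Makespan = max = 37 time units


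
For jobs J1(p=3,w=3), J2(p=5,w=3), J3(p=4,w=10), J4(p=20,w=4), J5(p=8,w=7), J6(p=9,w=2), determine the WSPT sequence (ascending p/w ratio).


WSPT (Smith's rule): sort by p/w ascending
  J3: p/w = 4/10 = 0.400
  J1: p/w = 3/3 = 1.000
  J5: p/w = 8/7 = 1.143
  J2: p/w = 5/3 = 1.667
  J6: p/w = 9/2 = 4.500
  J4: p/w = 20/4 = 5.000
Order: J3 → J1 → J5 → J2 → J6 → J4


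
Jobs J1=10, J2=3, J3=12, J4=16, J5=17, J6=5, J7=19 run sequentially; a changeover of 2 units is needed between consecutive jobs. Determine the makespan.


Makespan = Σ processing + (n-1) × setup
= (10 + 3 + 12 + 16 + 17 + 5 + 19) + (7-1)×2
= 82 + 12
= 94 time units


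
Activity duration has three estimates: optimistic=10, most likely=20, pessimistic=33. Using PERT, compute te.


te = (o + 4m + p) / 6
= (10 + 4×20 + 33) / 6
= (10 + 80 + 33) / 6
= 123 / 6
= 20.50


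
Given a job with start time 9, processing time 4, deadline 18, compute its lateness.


Completion = 9 + 4 = 13
Lateness = C - d = 13 - 18
= -5


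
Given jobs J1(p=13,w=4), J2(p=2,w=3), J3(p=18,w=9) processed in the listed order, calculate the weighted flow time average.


Completion times:
  J1: C=13, w×C=4×13=52
  J2: C=15, w×C=3×15=45
  J3: C=33, w×C=9×33=297
Sum w×C = 394
Sum w = 16
Weighted avg = 394/16
= 24.62


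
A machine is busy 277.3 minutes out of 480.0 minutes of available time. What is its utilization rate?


Utilization = busy / total × 100
= 277.3 / 480.0 × 100
= 57.8%


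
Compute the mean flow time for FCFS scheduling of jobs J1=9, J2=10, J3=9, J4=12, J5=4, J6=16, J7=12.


Completion times:
  J1: completes at 9
  J2: completes at 19
  J3: completes at 28
  J4: completes at 40
  J5: completes at 44
  J6: completes at 60
  J7: completes at 72
Sum = 272
Average = 272/7
= 38.86


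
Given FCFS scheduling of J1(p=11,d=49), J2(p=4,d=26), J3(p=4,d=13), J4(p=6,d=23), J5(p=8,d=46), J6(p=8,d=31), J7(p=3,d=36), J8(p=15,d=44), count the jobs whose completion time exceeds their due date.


Completion vs due date:
  J1: C=11, d=49 → on time
  J2: C=15, d=26 → on time
  J3: C=19, d=13 → TARDY
  J4: C=25, d=23 → TARDY
  J5: C=33, d=46 → on time
  J6: C=41, d=31 → TARDY
  J7: C=44, d=36 → TARDY
  J8: C=59, d=44 → TARDY
Tardy jobs: J3, J4, J6, J7, J8
Count = 5


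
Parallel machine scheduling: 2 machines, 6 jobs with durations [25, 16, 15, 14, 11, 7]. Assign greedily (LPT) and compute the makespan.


Jobs (LPT sorted): [25, 16, 15, 14, 11, 7]
Machines: 2
  J=25 → Machine 1 (load: 0+25=25)
  J=16 → Machine 2 (load: 0+16=16)
  J=15 → Machine 2 (load: 16+15=31)
  J=14 → Machine 1 (load: 25+14=39)
  J=11 → Machine 2 (load: 31+11=42)
  J=7 → Machine 1 (load: 39+7=46)
Machine loads: [46, 42]
Makespan = max = 46 time units


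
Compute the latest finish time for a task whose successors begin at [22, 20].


LF = min of all successor start times
Successors start at: [22, 20]
LF = min(22, 20)
= 20


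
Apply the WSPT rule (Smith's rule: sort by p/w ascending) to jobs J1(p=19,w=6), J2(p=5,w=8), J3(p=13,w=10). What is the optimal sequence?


WSPT (Smith's rule): sort by p/w ascending
  J2: p/w = 5/8 = 0.625
  J3: p/w = 13/10 = 1.300
  J1: p/w = 19/6 = 3.167
Order: J2 → J3 → J1


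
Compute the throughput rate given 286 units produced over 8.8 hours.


Throughput = units / time
= 286 / 8.8
= 32.5 units/hour


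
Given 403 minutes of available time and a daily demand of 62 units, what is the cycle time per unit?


Cycle time = available time / demand
= 403 / 62
= 6.50 min/unit


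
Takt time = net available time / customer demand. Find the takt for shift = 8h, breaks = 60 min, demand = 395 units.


Available = 8×60 - 60 = 420 min
Takt time = 420 / 395
= 1.06 min/unit


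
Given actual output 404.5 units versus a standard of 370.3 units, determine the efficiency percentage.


Efficiency = (actual / standard) × 100
= (404.5 / 370.3) × 100
= 109.2%


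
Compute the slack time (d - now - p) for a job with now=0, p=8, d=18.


Slack = due - current_time - processing
= 18 - 0 - 8
= 10


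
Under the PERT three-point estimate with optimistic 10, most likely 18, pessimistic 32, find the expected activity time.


te = (o + 4m + p) / 6
= (10 + 4×18 + 32) / 6
= (10 + 72 + 32) / 6
= 114 / 6
= 19.00


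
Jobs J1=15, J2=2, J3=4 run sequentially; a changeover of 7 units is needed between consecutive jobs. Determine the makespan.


Makespan = Σ processing + (n-1) × setup
= (15 + 2 + 4) + (3-1)×7
= 21 + 14
= 35 time units


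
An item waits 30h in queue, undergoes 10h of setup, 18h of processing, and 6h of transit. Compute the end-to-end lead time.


Lead time = queue + setup + processing + transit
= 30 + 10 + 18 + 6
= 64 hours


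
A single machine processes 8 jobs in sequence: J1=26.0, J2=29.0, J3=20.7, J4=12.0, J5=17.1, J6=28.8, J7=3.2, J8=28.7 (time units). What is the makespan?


Sequential makespan: sum all processing times
= 26.0 + 29.0 + 20.7 + 12.0 + 17.1 + 28.8 + 3.2 + 28.7
= 165.5 time units


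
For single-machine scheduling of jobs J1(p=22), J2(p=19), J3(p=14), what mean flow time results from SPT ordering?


SPT order: J3 → J2 → J1
Completion times:
  J3: C=14
  J2: C=33
  J1: C=55
Sum = 102, n = 3
Mean flow = 102/3
= 34.00


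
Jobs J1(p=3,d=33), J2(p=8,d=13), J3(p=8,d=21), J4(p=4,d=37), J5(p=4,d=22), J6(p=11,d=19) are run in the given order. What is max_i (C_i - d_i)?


Lateness per job (L = C - d):
  J1: C=3, d=33, L=-30
  J2: C=11, d=13, L=-2
  J3: C=19, d=21, L=-2
  J4: C=23, d=37, L=-14
  J5: C=27, d=22, L=5
  J6: C=38, d=19, L=19
Lmax = max(-30, -2, -2, -14, 5, 19)
= 19


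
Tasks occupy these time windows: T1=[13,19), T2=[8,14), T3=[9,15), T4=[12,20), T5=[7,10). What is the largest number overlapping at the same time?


Check each time point for overlaps:
  t=13: 4 tasks active (T1, T2, T3, T4)
Max concurrent = 4


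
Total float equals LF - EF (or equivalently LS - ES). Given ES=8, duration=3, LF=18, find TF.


EF = ES + duration = 8 + 3 = 11
LS = LF - duration = 18 - 3 = 15
Total Float = LF - EF = 18 - 11
(or LS - ES = 15 - 8)
= 7


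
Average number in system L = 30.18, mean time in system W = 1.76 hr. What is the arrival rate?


Little's law: L = λW → λ = L / W
= 30.18 / 1.76
= 17.15 per hour


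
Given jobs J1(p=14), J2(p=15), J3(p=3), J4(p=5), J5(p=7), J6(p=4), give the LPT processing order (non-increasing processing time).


LPT: sort by longest processing time first
  J2: p=15
  J1: p=14
  J5: p=7
  J4: p=5
  J6: p=4
  J3: p=3
Order: J2 → J1 → J5 → J4 → J6 → J3


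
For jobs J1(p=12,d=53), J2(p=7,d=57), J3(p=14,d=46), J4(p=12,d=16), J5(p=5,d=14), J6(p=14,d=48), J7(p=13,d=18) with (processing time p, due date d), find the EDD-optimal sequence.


EDD: sort by earliest due date
  J5: d=14, p=5
  J4: d=16, p=12
  J7: d=18, p=13
  J3: d=46, p=14
  J6: d=48, p=14
  J1: d=53, p=12
  J2: d=57, p=7
Order: J5 → J4 → J7 → J3 → J6 → J1 → J2


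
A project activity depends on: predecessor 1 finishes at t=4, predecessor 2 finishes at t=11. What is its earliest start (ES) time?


ES = max of all predecessor completion times
Predecessors: [4, 11]
ES = max(4, 11)
= 11


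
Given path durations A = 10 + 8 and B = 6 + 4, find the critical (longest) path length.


Path A: 10 + 8 = 18
Path B: 6 + 4 = 10
Critical path = longest = max(18, 10)
= 18 (Path A)


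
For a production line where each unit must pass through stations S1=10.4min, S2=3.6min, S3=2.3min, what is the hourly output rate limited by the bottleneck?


Bottleneck = longest station time
Station times: [10.4, 3.6, 2.3]
Max = 10.4 min
Rate = 60 / 10.4
= 5.77 units/hour (bottleneck: 10.4min)


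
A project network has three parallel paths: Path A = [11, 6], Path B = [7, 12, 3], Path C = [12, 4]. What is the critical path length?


Path A: 11 + 6 = 17
Path B: 7 + 12 + 3 = 22
Path C: 12 + 4 = 16
Critical path = longest = max(17, 22, 16)
= 22 (Path B)


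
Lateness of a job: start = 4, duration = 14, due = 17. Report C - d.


Completion = 4 + 14 = 18
Lateness = C - d = 18 - 17
= 1


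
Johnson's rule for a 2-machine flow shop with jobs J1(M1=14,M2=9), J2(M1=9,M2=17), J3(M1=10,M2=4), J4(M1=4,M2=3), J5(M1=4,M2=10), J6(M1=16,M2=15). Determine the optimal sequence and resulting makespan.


Johnson's rule:
Group 1 (M1≤M2, sort by M1): ['J5', 'J2']
Group 2 (M1>M2, sort desc M2): ['J6', 'J1', 'J3', 'J4']
Sequence: J5 → J2 → J6 → J1 → J3 → J4
Makespan calculation:
  J5: M1 done=4, M2 done=14
  J2: M1 done=13, M2 done=31
  J6: M1 done=29, M2 done=46
  J1: M1 done=43, M2 done=55
  J3: M1 done=53, M2 done=59
  J4: M1 done=57, M2 done=62
= Sequence: J5 → J2 → J6 → J1 → J3 → J4, Makespan: 62


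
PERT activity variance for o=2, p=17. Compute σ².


σ² = ((p - o) / 6)² = (p - o)² / 36
= (17 - 2)² / 36
= 15² / 36
= 225 / 36
= 6.2500


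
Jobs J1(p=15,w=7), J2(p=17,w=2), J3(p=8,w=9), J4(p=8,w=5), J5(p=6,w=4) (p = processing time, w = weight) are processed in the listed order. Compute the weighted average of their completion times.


Completion times:
  J1: C=15, w×C=7×15=105
  J2: C=32, w×C=2×32=64
  J3: C=40, w×C=9×40=360
  J4: C=48, w×C=5×48=240
  J5: C=54, w×C=4×54=216
Sum w×C = 985
Sum w = 27
Weighted avg = 985/27
= 36.48


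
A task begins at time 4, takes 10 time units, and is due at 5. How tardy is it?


Completion = start + processing = 4 + 10 = 14
Tardiness = max(0, C - d) = max(0, 14 - 5)
= max(0, 9)
= 9


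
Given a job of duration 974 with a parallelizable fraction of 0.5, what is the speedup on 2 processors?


Amdahl's law: T_p = T × ((1-p) + p/N)
= 974 × ((1-0.5) + 0.5/2)
= 974 × (0.50 + 0.2500)
= 974 × 0.7500
= 730.50
Speedup = 974/730.50
= 1.33×


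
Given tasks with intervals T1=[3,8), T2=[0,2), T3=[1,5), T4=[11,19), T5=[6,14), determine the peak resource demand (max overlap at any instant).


Check each time point for overlaps:
  t=1: 2 tasks active (T2, T3)
Max concurrent = 2


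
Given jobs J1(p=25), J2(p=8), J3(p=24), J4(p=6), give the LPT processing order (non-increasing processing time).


LPT: sort by longest processing time first
  J1: p=25
  J3: p=24
  J2: p=8
  J4: p=6
Order: J1 → J3 → J2 → J4


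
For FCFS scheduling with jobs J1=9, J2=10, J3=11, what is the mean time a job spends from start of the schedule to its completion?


Completion times:
  J1: completes at 9
  J2: completes at 19
  J3: completes at 30
Sum = 58
Average = 58/3
= 19.33


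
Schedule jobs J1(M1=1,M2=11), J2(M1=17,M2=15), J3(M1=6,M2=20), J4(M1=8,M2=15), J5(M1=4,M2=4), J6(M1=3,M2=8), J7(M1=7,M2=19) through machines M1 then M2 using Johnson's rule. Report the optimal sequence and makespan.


Johnson's rule:
Group 1 (M1≤M2, sort by M1): ['J1', 'J6', 'J5', 'J3', 'J7', 'J4']
Group 2 (M1>M2, sort desc M2): ['J2']
Sequence: J1 → J6 → J5 → J3 → J7 → J4 → J2
Makespan calculation:
  J1: M1 done=1, M2 done=12
  J6: M1 done=4, M2 done=20
  J5: M1 done=8, M2 done=24
  J3: M1 done=14, M2 done=44
  J7: M1 done=21, M2 done=63
  J4: M1 done=29, M2 done=78
  J2: M1 done=46, M2 done=93
= Sequence: J1 → J6 → J5 → J3 → J7 → J4 → J2, Makespan: 93


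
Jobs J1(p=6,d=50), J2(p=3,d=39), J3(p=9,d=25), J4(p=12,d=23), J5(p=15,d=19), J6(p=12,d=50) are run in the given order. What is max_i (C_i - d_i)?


Lateness per job (L = C - d):
  J1: C=6, d=50, L=-44
  J2: C=9, d=39, L=-30
  J3: C=18, d=25, L=-7
  J4: C=30, d=23, L=7
  J5: C=45, d=19, L=26
  J6: C=57, d=50, L=7
Lmax = max(-44, -30, -7, 7, 26, 7)
= 26


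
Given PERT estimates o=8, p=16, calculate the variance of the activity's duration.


σ² = ((p - o) / 6)² = (p - o)² / 36
= (16 - 8)² / 36
= 8² / 36
= 64 / 36
= 1.7778


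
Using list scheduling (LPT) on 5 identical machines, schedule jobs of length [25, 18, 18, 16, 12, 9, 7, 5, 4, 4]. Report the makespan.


Jobs (LPT sorted): [25, 18, 18, 16, 12, 9, 7, 5, 4, 4]
Machines: 5
  J=25 → Machine 1 (load: 0+25=25)
  J=18 → Machine 2 (load: 0+18=18)
  J=18 → Machine 3 (load: 0+18=18)
  J=16 → Machine 4 (load: 0+16=16)
  J=12 → Machine 5 (load: 0+12=12)
  J=9 → Machine 5 (load: 12+9=21)
  J=7 → Machine 4 (load: 16+7=23)
  J=5 → Machine 2 (load: 18+5=23)
  J=4 → Machine 3 (load: 18+4=22)
  J=4 → Machine 5 (load: 21+4=25)
Machine loads: [25, 23, 22, 23, 25]
Makespan = max = 25 time units


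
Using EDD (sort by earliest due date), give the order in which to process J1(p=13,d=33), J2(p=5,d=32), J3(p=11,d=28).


EDD: sort by earliest due date
  J3: d=28, p=11
  J2: d=32, p=5
  J1: d=33, p=13
Order: J3 → J2 → J1


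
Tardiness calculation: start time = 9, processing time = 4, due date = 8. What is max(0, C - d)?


Completion = start + processing = 9 + 4 = 13
Tardiness = max(0, C - d) = max(0, 13 - 8)
= max(0, 5)
= 5


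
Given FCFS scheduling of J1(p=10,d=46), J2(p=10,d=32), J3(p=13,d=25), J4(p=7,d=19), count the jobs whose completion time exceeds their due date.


Completion vs due date:
  J1: C=10, d=46 → on time
  J2: C=20, d=32 → on time
  J3: C=33, d=25 → TARDY
  J4: C=40, d=19 → TARDY
Tardy jobs: J3, J4
Count = 2


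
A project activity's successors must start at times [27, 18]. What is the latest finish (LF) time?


LF = min of all successor start times
Successors start at: [27, 18]
LF = min(27, 18)
= 18


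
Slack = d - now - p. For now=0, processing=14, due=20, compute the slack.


Slack = due - current_time - processing
= 20 - 0 - 14
= 6


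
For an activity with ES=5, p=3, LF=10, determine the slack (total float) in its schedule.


EF = ES + duration = 5 + 3 = 8
LS = LF - duration = 10 - 3 = 7
Total Float = LF - EF = 10 - 8
(or LS - ES = 7 - 5)
= 2


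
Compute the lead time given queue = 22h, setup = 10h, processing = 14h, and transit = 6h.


Lead time = queue + setup + processing + transit
= 22 + 10 + 14 + 6
= 52 hours


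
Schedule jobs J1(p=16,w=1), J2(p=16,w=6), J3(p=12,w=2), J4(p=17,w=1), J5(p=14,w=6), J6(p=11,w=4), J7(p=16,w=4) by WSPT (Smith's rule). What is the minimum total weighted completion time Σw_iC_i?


WSPT order (by p/w): J5 → J2 → J6 → J7 → J3 → J1 → J4
  J5: C=14, w·C=6×14=84
  J2: C=30, w·C=6×30=180
  J6: C=41, w·C=4×41=164
  J7: C=57, w·C=4×57=228
  J3: C=69, w·C=2×69=138
  J1: C=85, w·C=1×85=85
  J4: C=102, w·C=1×102=102
Σ w·C = 981
= 981


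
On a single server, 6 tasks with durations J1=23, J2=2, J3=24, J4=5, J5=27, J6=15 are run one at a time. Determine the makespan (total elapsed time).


Sequential makespan: sum all processing times
= 23 + 2 + 24 + 5 + 27 + 15
= 96 time units


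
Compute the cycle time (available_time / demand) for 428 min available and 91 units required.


Cycle time = available time / demand
= 428 / 91
= 4.70 min/unit


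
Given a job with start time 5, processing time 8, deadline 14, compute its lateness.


Completion = 5 + 8 = 13
Lateness = C - d = 13 - 14
= -1


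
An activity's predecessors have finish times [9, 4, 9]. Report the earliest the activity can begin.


ES = max of all predecessor completion times
Predecessors: [9, 4, 9]
ES = max(9, 4, 9)
= 9


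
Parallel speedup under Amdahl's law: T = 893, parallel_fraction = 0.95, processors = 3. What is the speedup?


Amdahl's law: T_p = T × ((1-p) + p/N)
= 893 × ((1-0.95) + 0.95/3)
= 893 × (0.05 + 0.3167)
= 893 × 0.3667
= 327.43
Speedup = 893/327.43
= 2.73×


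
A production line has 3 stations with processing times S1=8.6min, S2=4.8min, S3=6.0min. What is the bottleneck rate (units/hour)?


Bottleneck = longest station time
Station times: [8.6, 4.8, 6.0]
Max = 8.6 min
Rate = 60 / 8.6
= 6.98 units/hour (bottleneck: 8.6min)


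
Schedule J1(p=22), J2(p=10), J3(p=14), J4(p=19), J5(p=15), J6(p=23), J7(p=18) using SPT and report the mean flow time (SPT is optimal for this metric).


SPT order: J2 → J3 → J5 → J7 → J4 → J1 → J6
Completion times:
  J2: C=10
  J3: C=24
  J5: C=39
  J7: C=57
  J4: C=76
  J1: C=98
  J6: C=121
Sum = 425, n = 7
Mean flow = 425/7
= 60.71


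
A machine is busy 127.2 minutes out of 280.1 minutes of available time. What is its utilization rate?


Utilization = busy / total × 100
= 127.2 / 280.1 × 100
= 45.4%


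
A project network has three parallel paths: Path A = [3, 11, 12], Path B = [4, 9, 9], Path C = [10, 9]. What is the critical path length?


Path A: 3 + 11 + 12 = 26
Path B: 4 + 9 + 9 = 22
Path C: 10 + 9 = 19
Critical path = longest = max(26, 22, 19)
= 26 (Path A)


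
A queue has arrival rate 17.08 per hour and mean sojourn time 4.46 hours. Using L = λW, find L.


Little's law: L = λ × W
= 17.08 × 4.46
= 76.18


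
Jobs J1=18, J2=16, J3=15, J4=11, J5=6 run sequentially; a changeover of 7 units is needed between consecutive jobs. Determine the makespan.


Makespan = Σ processing + (n-1) × setup
= (18 + 16 + 15 + 11 + 6) + (5-1)×7
= 66 + 28
= 94 time units


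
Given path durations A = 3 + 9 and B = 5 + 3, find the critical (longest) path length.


Path A: 3 + 9 = 12
Path B: 5 + 3 = 8
Critical path = longest = max(12, 8)
= 12 (Path A)


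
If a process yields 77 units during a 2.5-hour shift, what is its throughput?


Throughput = units / time
= 77 / 2.5
= 30.8 units/hour


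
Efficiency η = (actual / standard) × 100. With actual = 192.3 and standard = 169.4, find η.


Efficiency = (actual / standard) × 100
= (192.3 / 169.4) × 100
= 113.5%


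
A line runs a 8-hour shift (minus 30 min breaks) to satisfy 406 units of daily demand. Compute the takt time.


Available = 8×60 - 30 = 450 min
Takt time = 450 / 406
= 1.11 min/unit


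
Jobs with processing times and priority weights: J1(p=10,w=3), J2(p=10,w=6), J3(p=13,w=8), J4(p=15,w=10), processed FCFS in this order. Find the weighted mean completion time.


Completion times:
  J1: C=10, w×C=3×10=30
  J2: C=20, w×C=6×20=120
  J3: C=33, w×C=8×33=264
  J4: C=48, w×C=10×48=480
Sum w×C = 894
Sum w = 27
Weighted avg = 894/27
= 33.11


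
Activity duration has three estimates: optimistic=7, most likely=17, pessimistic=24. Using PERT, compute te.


te = (o + 4m + p) / 6
= (7 + 4×17 + 24) / 6
= (7 + 68 + 24) / 6
= 99 / 6
= 16.50


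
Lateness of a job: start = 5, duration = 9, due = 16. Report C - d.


Completion = 5 + 9 = 14
Lateness = C - d = 14 - 16
= -2


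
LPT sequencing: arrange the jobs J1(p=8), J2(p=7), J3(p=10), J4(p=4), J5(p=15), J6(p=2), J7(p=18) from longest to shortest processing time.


LPT: sort by longest processing time first
  J7: p=18
  J5: p=15
  J3: p=10
  J1: p=8
  J2: p=7
  J4: p=4
  J6: p=2
Order: J7 → J5 → J3 → J1 → J2 → J4 → J6


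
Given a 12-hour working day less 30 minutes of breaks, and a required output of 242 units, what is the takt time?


Available = 12×60 - 30 = 690 min
Takt time = 690 / 242
= 2.85 min/unit


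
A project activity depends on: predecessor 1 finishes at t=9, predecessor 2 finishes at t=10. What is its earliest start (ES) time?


ES = max of all predecessor completion times
Predecessors: [9, 10]
ES = max(9, 10)
= 10


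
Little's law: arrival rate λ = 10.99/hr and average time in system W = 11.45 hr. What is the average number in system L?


Little's law: L = λ × W
= 10.99 × 11.45
= 125.84


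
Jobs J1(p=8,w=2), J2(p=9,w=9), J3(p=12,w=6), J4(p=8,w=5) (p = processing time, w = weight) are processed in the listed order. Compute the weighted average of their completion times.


Completion times:
  J1: C=8, w×C=2×8=16
  J2: C=17, w×C=9×17=153
  J3: C=29, w×C=6×29=174
  J4: C=37, w×C=5×37=185
Sum w×C = 528
Sum w = 22
Weighted avg = 528/22
= 24.00


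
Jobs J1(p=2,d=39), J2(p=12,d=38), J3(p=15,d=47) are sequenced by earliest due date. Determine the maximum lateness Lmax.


EDD order: J2 → J1 → J3
Completion and lateness:
  J2: C=12, d=38, L=12-38=-26
  J1: C=14, d=39, L=14-39=-25
  J3: C=29, d=47, L=29-47=-18
Lmax = max(-26, -25, -18)
= -18


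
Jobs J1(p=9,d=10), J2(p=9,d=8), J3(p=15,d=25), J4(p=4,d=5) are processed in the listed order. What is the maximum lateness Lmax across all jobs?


Lateness per job (L = C - d):
  J1: C=9, d=10, L=-1
  J2: C=18, d=8, L=10
  J3: C=33, d=25, L=8
  J4: C=37, d=5, L=32
Lmax = max(-1, 10, 8, 32)
= 32


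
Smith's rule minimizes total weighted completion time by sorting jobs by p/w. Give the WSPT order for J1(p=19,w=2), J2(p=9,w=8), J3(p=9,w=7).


WSPT (Smith's rule): sort by p/w ascending
  J2: p/w = 9/8 = 1.125
  J3: p/w = 9/7 = 1.286
  J1: p/w = 19/2 = 9.500
Order: J2 → J3 → J1


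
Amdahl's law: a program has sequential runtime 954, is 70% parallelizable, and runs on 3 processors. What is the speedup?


Amdahl's law: T_p = T × ((1-p) + p/N)
= 954 × ((1-0.7) + 0.7/3)
= 954 × (0.30 + 0.2333)
= 954 × 0.5333
= 508.80
Speedup = 954/508.80
= 1.88×


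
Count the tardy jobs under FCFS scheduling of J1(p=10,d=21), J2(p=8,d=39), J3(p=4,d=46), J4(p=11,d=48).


Completion vs due date:
  J1: C=10, d=21 → on time
  J2: C=18, d=39 → on time
  J3: C=22, d=46 → on time
  J4: C=33, d=48 → on time
Tardy jobs: none
Count = 0


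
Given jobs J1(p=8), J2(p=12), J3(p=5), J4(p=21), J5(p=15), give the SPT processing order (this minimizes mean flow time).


SPT: sort by shortest processing time
  J3: p=5
  J1: p=8
  J2: p=12
  J5: p=15
  J4: p=21
Order: J3 → J1 → J2 → J5 → J4


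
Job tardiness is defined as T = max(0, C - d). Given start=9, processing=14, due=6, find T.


Completion = start + processing = 9 + 14 = 23
Tardiness = max(0, C - d) = max(0, 23 - 6)
= max(0, 17)
= 17


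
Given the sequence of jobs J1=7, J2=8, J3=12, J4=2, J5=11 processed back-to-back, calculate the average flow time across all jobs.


Completion times:
  J1: completes at 7
  J2: completes at 15
  J3: completes at 27
  J4: completes at 29
  J5: completes at 40
Sum = 118
Average = 118/5
= 23.60


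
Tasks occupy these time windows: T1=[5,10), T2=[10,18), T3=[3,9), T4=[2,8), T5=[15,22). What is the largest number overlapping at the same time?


Check each time point for overlaps:
  t=5: 3 tasks active (T1, T3, T4)
Max concurrent = 3


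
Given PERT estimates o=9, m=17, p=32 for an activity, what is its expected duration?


te = (o + 4m + p) / 6
= (9 + 4×17 + 32) / 6
= (9 + 68 + 32) / 6
= 109 / 6
= 18.17


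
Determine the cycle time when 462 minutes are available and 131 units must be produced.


Cycle time = available time / demand
= 462 / 131
= 3.53 min/unit


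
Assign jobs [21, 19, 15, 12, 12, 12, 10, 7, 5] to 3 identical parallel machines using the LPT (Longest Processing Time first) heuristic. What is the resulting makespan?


Jobs (LPT sorted): [21, 19, 15, 12, 12, 12, 10, 7, 5]
Machines: 3
  J=21 → Machine 1 (load: 0+21=21)
  J=19 → Machine 2 (load: 0+19=19)
  J=15 → Machine 3 (load: 0+15=15)
  J=12 → Machine 3 (load: 15+12=27)
  J=12 → Machine 2 (load: 19+12=31)
  J=12 → Machine 1 (load: 21+12=33)
  J=10 → Machine 3 (load: 27+10=37)
  J=7 → Machine 2 (load: 31+7=38)
  J=5 → Machine 1 (load: 33+5=38)
Machine loads: [38, 38, 37]
Makespan = max = 38 time units


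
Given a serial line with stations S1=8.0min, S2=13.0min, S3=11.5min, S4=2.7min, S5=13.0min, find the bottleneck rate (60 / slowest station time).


Bottleneck = longest station time
Station times: [8.0, 13.0, 11.5, 2.7, 13.0]
Max = 13.0 min
Rate = 60 / 13.0
= 4.62 units/hour (bottleneck: 13.0min)


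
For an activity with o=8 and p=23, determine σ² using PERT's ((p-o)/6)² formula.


σ² = ((p - o) / 6)² = (p - o)² / 36
= (23 - 8)² / 36
= 15² / 36
= 225 / 36
= 6.2500


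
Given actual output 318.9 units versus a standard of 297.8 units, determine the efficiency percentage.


Efficiency = (actual / standard) × 100
= (318.9 / 297.8) × 100
= 107.1%


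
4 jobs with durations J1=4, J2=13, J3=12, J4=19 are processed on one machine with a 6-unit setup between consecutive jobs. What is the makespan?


Makespan = Σ processing + (n-1) × setup
= (4 + 13 + 12 + 19) + (4-1)×6
= 48 + 18
= 66 time units


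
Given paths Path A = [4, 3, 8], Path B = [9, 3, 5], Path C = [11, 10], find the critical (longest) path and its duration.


Path A: 4 + 3 + 8 = 15
Path B: 9 + 3 + 5 = 17
Path C: 11 + 10 = 21
Critical path = longest = max(15, 17, 21)
= 21 (Path C)


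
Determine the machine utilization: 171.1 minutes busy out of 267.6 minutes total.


Utilization = busy / total × 100
= 171.1 / 267.6 × 100
= 63.9%


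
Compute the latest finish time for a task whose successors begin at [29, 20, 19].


LF = min of all successor start times
Successors start at: [29, 20, 19]
LF = min(29, 20, 19)
= 19


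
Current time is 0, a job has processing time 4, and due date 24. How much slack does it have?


Slack = due - current_time - processing
= 24 - 0 - 4
= 20


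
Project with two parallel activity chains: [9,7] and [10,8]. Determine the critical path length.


Path A: 9 + 7 = 16
Path B: 10 + 8 = 18
Critical path = longest = max(16, 18)
= 18 (Path B)


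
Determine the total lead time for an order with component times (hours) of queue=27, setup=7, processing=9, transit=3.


Lead time = queue + setup + processing + transit
= 27 + 7 + 9 + 3
= 46 hours


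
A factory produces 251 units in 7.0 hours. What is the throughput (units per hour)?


Throughput = units / time
= 251 / 7.0
= 35.9 units/hour


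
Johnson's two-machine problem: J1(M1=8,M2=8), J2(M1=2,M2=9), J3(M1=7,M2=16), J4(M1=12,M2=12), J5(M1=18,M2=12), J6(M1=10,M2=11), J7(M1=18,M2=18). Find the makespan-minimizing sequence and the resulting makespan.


Johnson's rule:
Group 1 (M1≤M2, sort by M1): ['J2', 'J3', 'J1', 'J6', 'J4', 'J7']
Group 2 (M1>M2, sort desc M2): ['J5']
Sequence: J2 → J3 → J1 → J6 → J4 → J7 → J5
Makespan calculation:
  J2: M1 done=2, M2 done=11
  J3: M1 done=9, M2 done=27
  J1: M1 done=17, M2 done=35
  J6: M1 done=27, M2 done=46
  J4: M1 done=39, M2 done=58
  J7: M1 done=57, M2 done=76
  J5: M1 done=75, M2 done=88
= Sequence: J2 → J3 → J1 → J6 → J4 → J7 → J5, Makespan: 88


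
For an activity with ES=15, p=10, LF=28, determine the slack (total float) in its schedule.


EF = ES + duration = 15 + 10 = 25
LS = LF - duration = 28 - 10 = 18
Total Float = LF - EF = 28 - 25
(or LS - ES = 18 - 15)
= 3


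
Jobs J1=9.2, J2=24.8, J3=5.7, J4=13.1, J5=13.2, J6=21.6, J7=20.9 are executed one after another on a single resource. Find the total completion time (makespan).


Sequential makespan: sum all processing times
= 9.2 + 24.8 + 5.7 + 13.1 + 13.2 + 21.6 + 20.9
= 108.5 time units


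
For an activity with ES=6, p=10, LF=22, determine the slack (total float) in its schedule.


EF = ES + duration = 6 + 10 = 16
LS = LF - duration = 22 - 10 = 12
Total Float = LF - EF = 22 - 16
(or LS - ES = 12 - 6)
= 6


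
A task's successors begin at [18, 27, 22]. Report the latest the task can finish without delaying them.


LF = min of all successor start times
Successors start at: [18, 27, 22]
LF = min(18, 27, 22)
= 18


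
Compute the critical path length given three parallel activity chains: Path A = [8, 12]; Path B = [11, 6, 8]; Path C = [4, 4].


Path A: 8 + 12 = 20
Path B: 11 + 6 + 8 = 25
Path C: 4 + 4 = 8
Critical path = longest = max(20, 25, 8)
= 25 (Path B)


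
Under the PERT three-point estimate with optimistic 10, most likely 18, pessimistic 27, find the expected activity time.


te = (o + 4m + p) / 6
= (10 + 4×18 + 27) / 6
= (10 + 72 + 27) / 6
= 109 / 6
= 18.17


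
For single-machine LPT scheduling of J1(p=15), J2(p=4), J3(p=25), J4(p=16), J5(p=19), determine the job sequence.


LPT: sort by longest processing time first
  J3: p=25
  J5: p=19
  J4: p=16
  J1: p=15
  J2: p=4
Order: J3 → J5 → J4 → J1 → J2


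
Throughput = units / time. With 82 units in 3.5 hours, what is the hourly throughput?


Throughput = units / time
= 82 / 3.5
= 23.4 units/hour


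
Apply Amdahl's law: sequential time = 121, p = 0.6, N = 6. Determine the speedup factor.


Amdahl's law: T_p = T × ((1-p) + p/N)
= 121 × ((1-0.6) + 0.6/6)
= 121 × (0.40 + 0.1000)
= 121 × 0.5000
= 60.50
Speedup = 121/60.50
= 2.00×


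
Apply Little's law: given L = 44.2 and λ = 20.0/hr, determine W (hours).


Little's law: L = λW → W = L / λ
= 44.2 / 20.0
= 2.21 hours


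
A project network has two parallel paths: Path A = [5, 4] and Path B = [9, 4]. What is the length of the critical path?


Path A: 5 + 4 = 9
Path B: 9 + 4 = 13
Critical path = longest = max(9, 13)
= 13 (Path B)


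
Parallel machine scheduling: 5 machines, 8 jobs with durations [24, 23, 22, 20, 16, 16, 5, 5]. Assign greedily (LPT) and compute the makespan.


Jobs (LPT sorted): [24, 23, 22, 20, 16, 16, 5, 5]
Machines: 5
  J=24 → Machine 1 (load: 0+24=24)
  J=23 → Machine 2 (load: 0+23=23)
  J=22 → Machine 3 (load: 0+22=22)
  J=20 → Machine 4 (load: 0+20=20)
  J=16 → Machine 5 (load: 0+16=16)
  J=16 → Machine 5 (load: 16+16=32)
  J=5 → Machine 4 (load: 20+5=25)
  J=5 → Machine 3 (load: 22+5=27)
Machine loads: [24, 23, 27, 25, 32]
Makespan = max = 32 time units


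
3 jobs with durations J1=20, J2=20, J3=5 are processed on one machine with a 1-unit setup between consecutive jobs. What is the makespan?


Makespan = Σ processing + (n-1) × setup
= (20 + 20 + 5) + (3-1)×1
= 45 + 2
= 47 time units


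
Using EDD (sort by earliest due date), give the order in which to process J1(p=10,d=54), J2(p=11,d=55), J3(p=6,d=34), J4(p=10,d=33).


EDD: sort by earliest due date
  J4: d=33, p=10
  J3: d=34, p=6
  J1: d=54, p=10
  J2: d=55, p=11
Order: J4 → J3 → J1 → J2


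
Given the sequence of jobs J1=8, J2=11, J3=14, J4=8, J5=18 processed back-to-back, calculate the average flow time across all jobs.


Completion times:
  J1: completes at 8
  J2: completes at 19
  J3: completes at 33
  J4: completes at 41
  J5: completes at 59
Sum = 160
Average = 160/5
= 32.00


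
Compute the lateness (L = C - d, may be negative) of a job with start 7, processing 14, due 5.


Completion = 7 + 14 = 21
Lateness = C - d = 21 - 5
= 16


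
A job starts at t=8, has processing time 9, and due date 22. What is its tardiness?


Completion = start + processing = 8 + 9 = 17
Tardiness = max(0, C - d) = max(0, 17 - 22)
= max(0, -5)
= 0


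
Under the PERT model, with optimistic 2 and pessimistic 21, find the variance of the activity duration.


σ² = ((p - o) / 6)² = (p - o)² / 36
= (21 - 2)² / 36
= 19² / 36
= 361 / 36
= 10.0278


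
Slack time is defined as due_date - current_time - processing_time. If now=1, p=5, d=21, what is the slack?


Slack = due - current_time - processing
= 21 - 1 - 5
= 15


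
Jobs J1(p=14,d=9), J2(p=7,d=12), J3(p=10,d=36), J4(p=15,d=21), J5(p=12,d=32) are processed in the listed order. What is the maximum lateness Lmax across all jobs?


Lateness per job (L = C - d):
  J1: C=14, d=9, L=5
  J2: C=21, d=12, L=9
  J3: C=31, d=36, L=-5
  J4: C=46, d=21, L=25
  J5: C=58, d=32, L=26
Lmax = max(5, 9, -5, 25, 26)
= 26


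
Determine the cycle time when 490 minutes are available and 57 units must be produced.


Cycle time = available time / demand
= 490 / 57
= 8.60 min/unit


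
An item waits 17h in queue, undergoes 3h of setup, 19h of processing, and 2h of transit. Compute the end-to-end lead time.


Lead time = queue + setup + processing + transit
= 17 + 3 + 19 + 2
= 41 hours


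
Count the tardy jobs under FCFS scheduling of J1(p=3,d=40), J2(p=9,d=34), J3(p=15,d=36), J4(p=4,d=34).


Completion vs due date:
  J1: C=3, d=40 → on time
  J2: C=12, d=34 → on time
  J3: C=27, d=36 → on time
  J4: C=31, d=34 → on time
Tardy jobs: none
Count = 0


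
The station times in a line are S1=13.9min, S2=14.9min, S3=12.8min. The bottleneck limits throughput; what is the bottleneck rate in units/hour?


Bottleneck = longest station time
Station times: [13.9, 14.9, 12.8]
Max = 14.9 min
Rate = 60 / 14.9
= 4.03 units/hour (bottleneck: 14.9min)


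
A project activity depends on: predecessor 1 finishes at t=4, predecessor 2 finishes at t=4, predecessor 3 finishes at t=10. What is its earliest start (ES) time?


ES = max of all predecessor completion times
Predecessors: [4, 4, 10]
ES = max(4, 4, 10)
= 10


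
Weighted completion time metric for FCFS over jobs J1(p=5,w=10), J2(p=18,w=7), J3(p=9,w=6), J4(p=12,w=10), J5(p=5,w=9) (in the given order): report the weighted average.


Completion times:
  J1: C=5, w×C=10×5=50
  J2: C=23, w×C=7×23=161
  J3: C=32, w×C=6×32=192
  J4: C=44, w×C=10×44=440
  J5: C=49, w×C=9×49=441
Sum w×C = 1284
Sum w = 42
Weighted avg = 1284/42
= 30.57


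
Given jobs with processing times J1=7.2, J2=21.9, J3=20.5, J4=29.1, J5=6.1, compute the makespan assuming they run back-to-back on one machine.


Sequential makespan: sum all processing times
= 7.2 + 21.9 + 20.5 + 29.1 + 6.1
= 84.8 time units


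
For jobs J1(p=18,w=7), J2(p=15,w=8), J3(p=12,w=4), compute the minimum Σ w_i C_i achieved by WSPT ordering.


WSPT order (by p/w): J2 → J1 → J3
  J2: C=15, w·C=8×15=120
  J1: C=33, w·C=7×33=231
  J3: C=45, w·C=4×45=180
Σ w·C = 531
= 531


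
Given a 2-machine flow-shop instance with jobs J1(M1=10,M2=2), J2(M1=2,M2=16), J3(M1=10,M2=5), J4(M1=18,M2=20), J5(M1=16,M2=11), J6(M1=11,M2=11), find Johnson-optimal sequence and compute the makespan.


Johnson's rule:
Group 1 (M1≤M2, sort by M1): ['J2', 'J6', 'J4']
Group 2 (M1>M2, sort desc M2): ['J5', 'J3', 'J1']
Sequence: J2 → J6 → J4 → J5 → J3 → J1
Makespan calculation:
  J2: M1 done=2, M2 done=18
  J6: M1 done=13, M2 done=29
  J4: M1 done=31, M2 done=51
  J5: M1 done=47, M2 done=62
  J3: M1 done=57, M2 done=67
  J1: M1 done=67, M2 done=69
= Sequence: J2 → J6 → J4 → J5 → J3 → J1, Makespan: 69


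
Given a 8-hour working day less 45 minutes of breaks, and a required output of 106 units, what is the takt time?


Available = 8×60 - 45 = 435 min
Takt time = 435 / 106
= 4.10 min/unit


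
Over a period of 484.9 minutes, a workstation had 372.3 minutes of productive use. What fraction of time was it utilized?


Utilization = busy / total × 100
= 372.3 / 484.9 × 100
= 76.8%


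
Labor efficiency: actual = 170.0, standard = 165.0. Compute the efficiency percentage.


Efficiency = (actual / standard) × 100
= (170.0 / 165.0) × 100
= 103.0%


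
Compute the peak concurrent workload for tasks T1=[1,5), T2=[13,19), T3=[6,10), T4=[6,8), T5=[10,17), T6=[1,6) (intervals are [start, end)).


Check each time point for overlaps:
  t=1: 2 tasks active (T1, T6)
Max concurrent = 2


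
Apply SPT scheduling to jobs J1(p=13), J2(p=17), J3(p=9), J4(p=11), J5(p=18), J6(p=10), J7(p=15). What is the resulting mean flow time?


SPT order: J3 → J6 → J4 → J1 → J7 → J2 → J5
Completion times:
  J3: C=9
  J6: C=19
  J4: C=30
  J1: C=43
  J7: C=58
  J2: C=75
  J5: C=93
Sum = 327, n = 7
Mean flow = 327/7
= 46.71


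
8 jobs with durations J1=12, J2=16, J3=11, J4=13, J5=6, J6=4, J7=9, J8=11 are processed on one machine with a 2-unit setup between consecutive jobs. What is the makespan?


Makespan = Σ processing + (n-1) × setup
= (12 + 16 + 11 + 13 + 6 + 4 + 9 + 11) + (8-1)×2
= 82 + 14
= 96 time units


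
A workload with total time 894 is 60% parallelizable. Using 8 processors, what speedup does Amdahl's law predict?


Amdahl's law: T_p = T × ((1-p) + p/N)
= 894 × ((1-0.6) + 0.6/8)
= 894 × (0.40 + 0.0750)
= 894 × 0.4750
= 424.65
Speedup = 894/424.65
= 2.11×


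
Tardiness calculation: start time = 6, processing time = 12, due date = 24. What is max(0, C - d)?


Completion = start + processing = 6 + 12 = 18
Tardiness = max(0, C - d) = max(0, 18 - 24)
= max(0, -6)
= 0


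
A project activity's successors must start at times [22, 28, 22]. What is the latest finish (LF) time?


LF = min of all successor start times
Successors start at: [22, 28, 22]
LF = min(22, 28, 22)
= 22


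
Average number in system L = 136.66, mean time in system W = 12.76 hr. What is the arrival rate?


Little's law: L = λW → λ = L / W
= 136.66 / 12.76
= 10.71 per hour


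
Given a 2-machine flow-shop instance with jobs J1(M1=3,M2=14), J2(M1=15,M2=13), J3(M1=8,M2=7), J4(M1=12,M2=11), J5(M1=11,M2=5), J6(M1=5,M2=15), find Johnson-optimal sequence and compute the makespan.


Johnson's rule:
Group 1 (M1≤M2, sort by M1): ['J1', 'J6']
Group 2 (M1>M2, sort desc M2): ['J2', 'J4', 'J3', 'J5']
Sequence: J1 → J6 → J2 → J4 → J3 → J5
Makespan calculation:
  J1: M1 done=3, M2 done=17
  J6: M1 done=8, M2 done=32
  J2: M1 done=23, M2 done=45
  J4: M1 done=35, M2 done=56
  J3: M1 done=43, M2 done=63
  J5: M1 done=54, M2 done=68
= Sequence: J1 → J6 → J2 → J4 → J3 → J5, Makespan: 68
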